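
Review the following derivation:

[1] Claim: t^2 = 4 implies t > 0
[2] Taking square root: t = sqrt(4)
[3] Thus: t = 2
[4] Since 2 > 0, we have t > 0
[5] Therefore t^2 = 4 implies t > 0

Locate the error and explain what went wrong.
Step 2: Taking square root: t = sqrt(4)

Step 2 takes the square root and assumes the positive root only. The equation t^2 = 4 actually has two solutions: t = 2 and t = -2. The proof silently assumes t > 0 without justification, then uses this assumption to conclude t > 0, which is circular. The counterexample t = -2 shows the claim is false.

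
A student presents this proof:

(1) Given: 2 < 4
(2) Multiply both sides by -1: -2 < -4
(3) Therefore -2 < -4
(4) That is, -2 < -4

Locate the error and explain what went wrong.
Step 2: Multiply both sides by -1: -2 < -4

Step 2 multiplies both sides by -1 but fails to reverse the inequality sign. When multiplying (or dividing) an inequality by a negative number, the direction must be reversed. Since 2 < 4, we should get -2 > -4, i.e., -2 > -4.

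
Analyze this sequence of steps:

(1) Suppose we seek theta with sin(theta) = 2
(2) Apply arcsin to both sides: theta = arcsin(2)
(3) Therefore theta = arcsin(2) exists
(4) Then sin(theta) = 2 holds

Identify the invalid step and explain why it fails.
Step 2: Apply arcsin to both sides: theta = arcsin(2)

Step 2 applies arcsin to 2. However, arcsin(x) is only defined for x in [-1, 1] because sin(theta) can only produce values in that range. Since |2| > 1, arcsin(2) is undefined. There is no angle whose sine equals 2.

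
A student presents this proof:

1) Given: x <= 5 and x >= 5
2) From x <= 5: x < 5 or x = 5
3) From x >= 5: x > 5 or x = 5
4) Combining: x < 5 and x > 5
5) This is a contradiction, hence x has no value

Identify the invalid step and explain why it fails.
Step 4: Combining: x < 5 and x > 5

Step 4 incorrectly combines the conditions. From x <= 5 and x >= 5, the intersection is x = 5. The error treats the 'or' cases as 'and' requirements. The correct conclusion is that x = 5 is the unique solution, not that no solution exists.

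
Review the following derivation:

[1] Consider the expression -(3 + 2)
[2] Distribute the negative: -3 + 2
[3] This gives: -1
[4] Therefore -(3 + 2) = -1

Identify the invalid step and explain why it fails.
Step 2: Distribute the negative: -3 + 2

Step 2 incorrectly distributes the negative sign. The correct distribution is -(3 + 2) = -3 - 2 = -5. The negative must be applied to both terms, not just the first. The error treats -(3 + 2) as -3 + 2, which equals -1 instead of -5.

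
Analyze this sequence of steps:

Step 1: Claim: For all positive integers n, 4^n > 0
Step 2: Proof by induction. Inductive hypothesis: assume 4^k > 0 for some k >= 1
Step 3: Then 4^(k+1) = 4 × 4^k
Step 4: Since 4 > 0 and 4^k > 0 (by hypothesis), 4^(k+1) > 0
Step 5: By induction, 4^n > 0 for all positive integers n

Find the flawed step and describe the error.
Step 5: By induction, 4^n > 0 for all positive integers n

Step 5 concludes the proof by induction, but no base case was ever established. A valid induction proof requires: (1) a base case proving 4^1 > 0, and (2) an inductive step showing IF 4^k > 0 THEN 4^(k+1) > 0. Steps 2-4 correctly establish the inductive step, but without the base case the conclusion in step 5 does not follow.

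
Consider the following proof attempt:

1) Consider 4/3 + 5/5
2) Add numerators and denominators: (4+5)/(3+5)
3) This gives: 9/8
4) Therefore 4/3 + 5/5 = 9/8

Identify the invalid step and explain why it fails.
Step 2: Add numerators and denominators: (4+5)/(3+5)

Step 2 incorrectly adds fractions by separately adding numerators and denominators. This is wrong. The correct method requires a common denominator: 4/3 + 5/5 = (4×5 + 5×3)/(3×5) = 35/15 = 7/3. The method used gives 9/8, which is different.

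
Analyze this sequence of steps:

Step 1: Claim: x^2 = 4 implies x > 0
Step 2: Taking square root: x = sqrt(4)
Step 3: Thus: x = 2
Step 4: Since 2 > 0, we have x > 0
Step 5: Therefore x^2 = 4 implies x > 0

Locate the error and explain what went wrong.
Step 2: Taking square root: x = sqrt(4)

Step 2 takes the square root and assumes the positive root only. The equation x^2 = 4 actually has two solutions: x = 2 and x = -2. The proof silently assumes x > 0 without justification, then uses this assumption to conclude x > 0, which is circular. The counterexample x = -2 shows the claim is false.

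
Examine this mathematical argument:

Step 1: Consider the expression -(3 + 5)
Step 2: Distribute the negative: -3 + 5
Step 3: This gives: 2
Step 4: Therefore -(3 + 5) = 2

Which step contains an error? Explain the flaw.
Step 2: Distribute the negative: -3 + 5

Step 2 incorrectly distributes the negative sign. The correct distribution is -(3 + 5) = -3 - 5 = -8. The negative must be applied to both terms, not just the first. The error treats -(3 + 5) as -3 + 5, which equals 2 instead of -8.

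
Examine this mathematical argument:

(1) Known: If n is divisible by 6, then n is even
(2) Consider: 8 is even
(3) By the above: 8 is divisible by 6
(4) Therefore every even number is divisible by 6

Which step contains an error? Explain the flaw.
Step 3: By the above: 8 is divisible by 6

Step 3 commits the fallacy of affirming the consequent. The known fact 'divisible by 6 → even' does NOT imply 'even → divisible by 6'. That would be the converse, which is false. For example, 8 is even but 8 ÷ 6 = 1.33, which is not an integer.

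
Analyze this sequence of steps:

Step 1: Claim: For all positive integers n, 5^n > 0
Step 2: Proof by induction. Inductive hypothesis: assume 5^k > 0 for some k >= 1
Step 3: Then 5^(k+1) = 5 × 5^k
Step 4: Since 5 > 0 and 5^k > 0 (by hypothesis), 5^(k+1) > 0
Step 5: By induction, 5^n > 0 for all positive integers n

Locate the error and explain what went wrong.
Step 5: By induction, 5^n > 0 for all positive integers n

Step 5 concludes the proof by induction, but no base case was ever established. A valid induction proof requires: (1) a base case proving 5^1 > 0, and (2) an inductive step showing IF 5^k > 0 THEN 5^(k+1) > 0. Steps 2-4 correctly establish the inductive step, but without the base case the conclusion in step 5 does not follow.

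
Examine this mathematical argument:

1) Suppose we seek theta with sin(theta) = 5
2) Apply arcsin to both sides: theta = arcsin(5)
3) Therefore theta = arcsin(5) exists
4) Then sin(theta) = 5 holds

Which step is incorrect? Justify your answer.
Step 2: Apply arcsin to both sides: theta = arcsin(5)

Step 2 applies arcsin to 5. However, arcsin(x) is only defined for x in [-1, 1] because sin(theta) can only produce values in that range. Since |5| > 1, arcsin(5) is undefined. There is no angle whose sine equals 5.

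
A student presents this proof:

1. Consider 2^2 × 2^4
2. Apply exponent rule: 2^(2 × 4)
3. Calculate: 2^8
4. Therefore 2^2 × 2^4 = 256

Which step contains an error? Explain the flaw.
Step 2: Apply exponent rule: 2^(2 × 4)

Step 2 incorrectly states that a^b × a^c = a^(b×c). The correct rule is a^b × a^c = a^(b+c). The actual value is 2^2 × 2^4 = 2^6 = 64, not 2^8 = 256.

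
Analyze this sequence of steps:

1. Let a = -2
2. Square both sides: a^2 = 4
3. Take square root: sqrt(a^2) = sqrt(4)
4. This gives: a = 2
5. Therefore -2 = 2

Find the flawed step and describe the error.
Step 4: This gives: a = 2

Step 4 incorrectly states that sqrt(a^2) = a. The correct identity is sqrt(a^2) = |a|. Since a = -2 < 0, we have sqrt(a^2) = |-2| = 2, not a = -2.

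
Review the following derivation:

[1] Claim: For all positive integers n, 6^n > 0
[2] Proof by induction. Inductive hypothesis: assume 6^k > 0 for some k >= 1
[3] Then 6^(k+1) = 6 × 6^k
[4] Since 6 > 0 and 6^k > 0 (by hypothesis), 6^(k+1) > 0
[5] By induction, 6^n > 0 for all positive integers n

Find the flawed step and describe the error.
Step 5: By induction, 6^n > 0 for all positive integers n

Step 5 concludes the proof by induction, but no base case was ever established. A valid induction proof requires: (1) a base case proving 6^1 > 0, and (2) an inductive step showing IF 6^k > 0 THEN 6^(k+1) > 0. Steps 2-4 correctly establish the inductive step, but without the base case the conclusion in step 5 does not follow.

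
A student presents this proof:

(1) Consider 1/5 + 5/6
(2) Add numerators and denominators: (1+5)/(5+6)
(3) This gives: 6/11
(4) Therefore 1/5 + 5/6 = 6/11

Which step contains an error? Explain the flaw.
Step 2: Add numerators and denominators: (1+5)/(5+6)

Step 2 incorrectly adds fractions by separately adding numerators and denominators. This is wrong. The correct method requires a common denominator: 1/5 + 5/6 = (1×6 + 5×5)/(5×6) = 31/30 = 31/30. The method used gives 6/11, which is different.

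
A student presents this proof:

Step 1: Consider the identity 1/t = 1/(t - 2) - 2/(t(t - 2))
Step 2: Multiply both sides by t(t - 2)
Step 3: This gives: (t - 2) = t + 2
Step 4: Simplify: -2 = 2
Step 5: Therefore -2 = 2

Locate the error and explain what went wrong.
Step 3: This gives: (t - 2) = t + 2

Step 3 makes a sign error when clearing denominators. Multiplying -2/(t(t - 2)) by t(t - 2) gives -2, not +2. The correct result is (t - 2) = t - 2, which is trivially true, not (t - 2) = t + 2. (Step 1 is a valid identity: 1/(t - 2) - 2/(t(t - 2)) = (t - 2)/(t(t - 2)) = 1/t.)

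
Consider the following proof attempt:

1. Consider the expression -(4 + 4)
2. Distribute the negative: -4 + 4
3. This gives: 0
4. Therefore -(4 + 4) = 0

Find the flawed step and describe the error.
Step 2: Distribute the negative: -4 + 4

Step 2 incorrectly distributes the negative sign. The correct distribution is -(4 + 4) = -4 - 4 = -8. The negative must be applied to both terms, not just the first. The error treats -(4 + 4) as -4 + 4, which equals 0 instead of -8.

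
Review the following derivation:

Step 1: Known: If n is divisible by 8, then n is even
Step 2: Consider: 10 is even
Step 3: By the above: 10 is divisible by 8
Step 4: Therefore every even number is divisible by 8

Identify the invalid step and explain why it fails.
Step 3: By the above: 10 is divisible by 8

Step 3 commits the fallacy of affirming the consequent. The known fact 'divisible by 8 → even' does NOT imply 'even → divisible by 8'. That would be the converse, which is false. For example, 10 is even but 10 ÷ 8 = 1.25, which is not an integer.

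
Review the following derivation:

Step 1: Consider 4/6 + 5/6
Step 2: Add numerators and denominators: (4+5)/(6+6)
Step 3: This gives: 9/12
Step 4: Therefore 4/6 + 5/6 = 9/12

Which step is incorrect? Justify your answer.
Step 2: Add numerators and denominators: (4+5)/(6+6)

Step 2 incorrectly adds fractions by separately adding numerators and denominators. This is wrong. The correct method requires a common denominator: 4/6 + 5/6 = (4×6 + 5×6)/(6×6) = 54/36 = 3/2. The method used gives 9/12, which is different.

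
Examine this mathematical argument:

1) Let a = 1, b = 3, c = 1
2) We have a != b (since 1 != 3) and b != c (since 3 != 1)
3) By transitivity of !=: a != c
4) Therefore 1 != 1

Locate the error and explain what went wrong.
Step 3: By transitivity of !=: a != c

Step 3 incorrectly applies transitivity to the '!=' relation. Transitivity states: if a R b and b R c, then a R c. However, '!=' is not transitive. Counterexample: 1 != 3 and 3 != 1, but 1 = 1 (both equal 1). Transitivity holds for relations like <, <=, =, but not for !=.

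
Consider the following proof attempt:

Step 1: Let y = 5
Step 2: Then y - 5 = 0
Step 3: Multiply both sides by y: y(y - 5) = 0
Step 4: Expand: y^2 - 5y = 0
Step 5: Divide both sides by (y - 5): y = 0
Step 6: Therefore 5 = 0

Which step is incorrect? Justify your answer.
Step 5: Divide both sides by (y - 5): y = 0

Step 5 divides both sides by (y - 5). However, since y = 5, we have (y - 5) = 0. Division by zero is undefined, making this step invalid.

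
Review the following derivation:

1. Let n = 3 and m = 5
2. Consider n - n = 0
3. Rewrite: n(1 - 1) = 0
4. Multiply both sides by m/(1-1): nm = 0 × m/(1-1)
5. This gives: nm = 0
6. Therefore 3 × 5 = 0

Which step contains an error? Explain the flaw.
Step 4: Multiply both sides by m/(1-1): nm = 0 × m/(1-1)

Step 4 multiplies both sides by m/(1-1). However, 1-1 = 0, so this is multiplication by m/0, which is undefined. We cannot multiply by an undefined expression.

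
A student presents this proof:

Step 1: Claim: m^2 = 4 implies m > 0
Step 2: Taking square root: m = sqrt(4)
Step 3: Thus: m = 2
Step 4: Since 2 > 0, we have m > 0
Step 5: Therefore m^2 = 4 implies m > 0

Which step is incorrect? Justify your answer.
Step 2: Taking square root: m = sqrt(4)

Step 2 takes the square root and assumes the positive root only. The equation m^2 = 4 actually has two solutions: m = 2 and m = -2. The proof silently assumes m > 0 without justification, then uses this assumption to conclude m > 0, which is circular. The counterexample m = -2 shows the claim is false.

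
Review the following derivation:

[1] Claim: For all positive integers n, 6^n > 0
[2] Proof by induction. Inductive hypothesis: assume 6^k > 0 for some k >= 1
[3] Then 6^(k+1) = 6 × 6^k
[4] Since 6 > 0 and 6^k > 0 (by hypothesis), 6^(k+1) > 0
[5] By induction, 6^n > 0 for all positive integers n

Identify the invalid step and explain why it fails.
Step 5: By induction, 6^n > 0 for all positive integers n

Step 5 concludes the proof by induction, but no base case was ever established. A valid induction proof requires: (1) a base case proving 6^1 > 0, and (2) an inductive step showing IF 6^k > 0 THEN 6^(k+1) > 0. Steps 2-4 correctly establish the inductive step, but without the base case the conclusion in step 5 does not follow.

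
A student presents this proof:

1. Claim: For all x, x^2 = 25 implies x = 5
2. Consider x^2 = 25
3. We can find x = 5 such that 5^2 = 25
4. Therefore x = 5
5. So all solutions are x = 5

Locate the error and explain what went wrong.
Step 4: Therefore x = 5

Step 4 incorrectly concludes that x = 5 is the only solution. The proof shows that x = 5 is A solution (existence), but does not show it is the ONLY solution (uniqueness). In fact, x = -5 is also a solution since (-5)^2 = 25. Finding one solution doesn't prove there are no others.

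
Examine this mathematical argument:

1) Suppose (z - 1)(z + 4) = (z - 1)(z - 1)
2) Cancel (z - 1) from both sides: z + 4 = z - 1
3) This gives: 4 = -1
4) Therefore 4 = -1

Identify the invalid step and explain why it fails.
Step 2: Cancel (z - 1) from both sides: z + 4 = z - 1

Step 2 cancels (z - 1) from both sides. This is only valid if (z - 1) ≠ 0, i.e., z ≠ 1. When z = 1, both sides equal zero regardless of the other factors. The correct approach requires considering z = 1 as a separate case.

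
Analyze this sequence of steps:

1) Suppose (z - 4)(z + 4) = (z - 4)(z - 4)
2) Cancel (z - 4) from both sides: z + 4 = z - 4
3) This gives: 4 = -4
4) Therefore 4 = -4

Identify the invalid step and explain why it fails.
Step 2: Cancel (z - 4) from both sides: z + 4 = z - 4

Step 2 cancels (z - 4) from both sides. This is only valid if (z - 4) ≠ 0, i.e., z ≠ 4. When z = 4, both sides equal zero regardless of the other factors. The correct approach requires considering z = 4 as a separate case.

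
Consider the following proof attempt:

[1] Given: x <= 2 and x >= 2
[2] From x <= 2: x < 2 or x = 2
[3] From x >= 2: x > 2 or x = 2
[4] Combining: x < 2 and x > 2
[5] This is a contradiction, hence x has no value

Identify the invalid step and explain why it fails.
Step 4: Combining: x < 2 and x > 2

Step 4 incorrectly combines the conditions. From x <= 2 and x >= 2, the intersection is x = 2. The error treats the 'or' cases as 'and' requirements. The correct conclusion is that x = 2 is the unique solution, not that no solution exists.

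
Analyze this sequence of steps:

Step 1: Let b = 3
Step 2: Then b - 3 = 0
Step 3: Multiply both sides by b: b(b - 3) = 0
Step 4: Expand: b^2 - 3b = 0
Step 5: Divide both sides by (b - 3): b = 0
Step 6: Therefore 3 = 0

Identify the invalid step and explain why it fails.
Step 5: Divide both sides by (b - 3): b = 0

Step 5 divides both sides by (b - 3). However, since b = 3, we have (b - 3) = 0. Division by zero is undefined, making this step invalid.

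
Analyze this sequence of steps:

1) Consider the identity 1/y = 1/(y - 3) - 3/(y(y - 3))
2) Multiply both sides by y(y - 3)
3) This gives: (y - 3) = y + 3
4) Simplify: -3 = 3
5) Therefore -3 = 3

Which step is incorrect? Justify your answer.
Step 3: This gives: (y - 3) = y + 3

Step 3 makes a sign error when clearing denominators. Multiplying -3/(y(y - 3)) by y(y - 3) gives -3, not +3. The correct result is (y - 3) = y - 3, which is trivially true, not (y - 3) = y + 3. (Step 1 is a valid identity: 1/(y - 3) - 3/(y(y - 3)) = (y - 3)/(y(y - 3)) = 1/y.)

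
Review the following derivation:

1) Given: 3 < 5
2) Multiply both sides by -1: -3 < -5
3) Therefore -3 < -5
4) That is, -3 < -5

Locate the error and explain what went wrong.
Step 2: Multiply both sides by -1: -3 < -5

Step 2 multiplies both sides by -1 but fails to reverse the inequality sign. When multiplying (or dividing) an inequality by a negative number, the direction must be reversed. Since 3 < 5, we should get -3 > -5, i.e., -3 > -5.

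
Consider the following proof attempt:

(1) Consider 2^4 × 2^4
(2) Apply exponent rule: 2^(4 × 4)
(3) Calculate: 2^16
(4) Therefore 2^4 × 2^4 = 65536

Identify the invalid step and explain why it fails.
Step 2: Apply exponent rule: 2^(4 × 4)

Step 2 incorrectly states that a^b × a^c = a^(b×c). The correct rule is a^b × a^c = a^(b+c). The actual value is 2^4 × 2^4 = 2^8 = 256, not 2^16 = 65536.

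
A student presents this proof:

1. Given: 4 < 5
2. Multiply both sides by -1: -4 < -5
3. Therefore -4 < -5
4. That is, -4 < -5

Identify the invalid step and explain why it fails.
Step 2: Multiply both sides by -1: -4 < -5

Step 2 multiplies both sides by -1 but fails to reverse the inequality sign. When multiplying (or dividing) an inequality by a negative number, the direction must be reversed. Since 4 < 5, we should get -4 > -5, i.e., -4 > -5.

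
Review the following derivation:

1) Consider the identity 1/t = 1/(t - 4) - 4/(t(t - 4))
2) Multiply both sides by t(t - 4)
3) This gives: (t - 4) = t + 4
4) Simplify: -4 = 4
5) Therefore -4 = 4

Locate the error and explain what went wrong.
Step 3: This gives: (t - 4) = t + 4

Step 3 makes a sign error when clearing denominators. Multiplying -4/(t(t - 4)) by t(t - 4) gives -4, not +4. The correct result is (t - 4) = t - 4, which is trivially true, not (t - 4) = t + 4. (Step 1 is a valid identity: 1/(t - 4) - 4/(t(t - 4)) = (t - 4)/(t(t - 4)) = 1/t.)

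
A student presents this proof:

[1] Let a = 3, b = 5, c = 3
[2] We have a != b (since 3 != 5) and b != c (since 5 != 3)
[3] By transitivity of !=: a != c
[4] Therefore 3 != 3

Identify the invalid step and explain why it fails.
Step 3: By transitivity of !=: a != c

Step 3 incorrectly applies transitivity to the '!=' relation. Transitivity states: if a R b and b R c, then a R c. However, '!=' is not transitive. Counterexample: 3 != 5 and 5 != 3, but 3 = 3 (both equal 3). Transitivity holds for relations like <, <=, =, but not for !=.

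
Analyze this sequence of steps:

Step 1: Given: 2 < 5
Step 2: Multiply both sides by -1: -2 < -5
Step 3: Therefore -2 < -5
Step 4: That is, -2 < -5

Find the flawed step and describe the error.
Step 2: Multiply both sides by -1: -2 < -5

Step 2 multiplies both sides by -1 but fails to reverse the inequality sign. When multiplying (or dividing) an inequality by a negative number, the direction must be reversed. Since 2 < 5, we should get -2 > -5, i.e., -2 > -5.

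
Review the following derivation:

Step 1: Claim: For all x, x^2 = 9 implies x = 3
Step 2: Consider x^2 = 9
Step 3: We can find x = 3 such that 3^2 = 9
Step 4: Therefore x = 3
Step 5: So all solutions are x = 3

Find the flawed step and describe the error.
Step 4: Therefore x = 3

Step 4 incorrectly concludes that x = 3 is the only solution. The proof shows that x = 3 is A solution (existence), but does not show it is the ONLY solution (uniqueness). In fact, x = -3 is also a solution since (-3)^2 = 9. Finding one solution doesn't prove there are no others.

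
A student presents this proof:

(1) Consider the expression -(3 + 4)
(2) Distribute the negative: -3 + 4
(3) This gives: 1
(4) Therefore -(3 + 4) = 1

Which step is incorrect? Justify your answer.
Step 2: Distribute the negative: -3 + 4

Step 2 incorrectly distributes the negative sign. The correct distribution is -(3 + 4) = -3 - 4 = -7. The negative must be applied to both terms, not just the first. The error treats -(3 + 4) as -3 + 4, which equals 1 instead of -7.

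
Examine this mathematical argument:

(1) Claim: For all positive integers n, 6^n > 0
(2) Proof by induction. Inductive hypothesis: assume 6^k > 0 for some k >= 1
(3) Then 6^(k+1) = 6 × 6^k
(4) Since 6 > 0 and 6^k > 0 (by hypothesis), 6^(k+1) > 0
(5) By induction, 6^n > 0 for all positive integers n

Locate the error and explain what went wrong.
Step 5: By induction, 6^n > 0 for all positive integers n

Step 5 concludes the proof by induction, but no base case was ever established. A valid induction proof requires: (1) a base case proving 6^1 > 0, and (2) an inductive step showing IF 6^k > 0 THEN 6^(k+1) > 0. Steps 2-4 correctly establish the inductive step, but without the base case the conclusion in step 5 does not follow.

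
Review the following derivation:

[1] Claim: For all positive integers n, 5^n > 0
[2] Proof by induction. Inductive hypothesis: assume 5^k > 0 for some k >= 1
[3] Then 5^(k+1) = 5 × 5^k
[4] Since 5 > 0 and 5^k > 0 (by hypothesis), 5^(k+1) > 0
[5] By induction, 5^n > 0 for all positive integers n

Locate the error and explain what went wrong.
Step 5: By induction, 5^n > 0 for all positive integers n

Step 5 concludes the proof by induction, but no base case was ever established. A valid induction proof requires: (1) a base case proving 5^1 > 0, and (2) an inductive step showing IF 5^k > 0 THEN 5^(k+1) > 0. Steps 2-4 correctly establish the inductive step, but without the base case the conclusion in step 5 does not follow.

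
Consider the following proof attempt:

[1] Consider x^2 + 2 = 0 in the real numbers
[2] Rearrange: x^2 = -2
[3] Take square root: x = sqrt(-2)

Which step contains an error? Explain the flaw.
Step 3: Take square root: x = sqrt(-2)

Step 3 takes the square root of -2, which is negative. In the real number system, the square root of a negative number is undefined. The equation x^2 + 2 = 0 has no real solutions. Square roots of negative numbers only exist in the complex numbers.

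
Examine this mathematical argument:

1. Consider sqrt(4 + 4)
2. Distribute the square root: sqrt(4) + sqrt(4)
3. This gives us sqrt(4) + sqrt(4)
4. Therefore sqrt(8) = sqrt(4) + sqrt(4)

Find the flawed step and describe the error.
Step 2: Distribute the square root: sqrt(4) + sqrt(4)

Step 2 incorrectly 'distributes' the square root over addition. The square root function does not distribute: sqrt(a + b) ≠ sqrt(a) + sqrt(b). In fact, sqrt(4 + 4) = sqrt(8) ≈ 2.8284, while sqrt(4) + sqrt(4) ≈ 4.0000.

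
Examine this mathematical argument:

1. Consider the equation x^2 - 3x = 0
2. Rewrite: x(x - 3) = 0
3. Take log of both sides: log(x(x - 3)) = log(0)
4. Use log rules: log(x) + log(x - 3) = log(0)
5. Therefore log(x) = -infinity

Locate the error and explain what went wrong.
Step 3: Take log of both sides: log(x(x - 3)) = log(0)

Step 3 takes the logarithm of both sides, resulting in log(0) on the right side. The logarithm is only defined for positive numbers; log(0) is undefined (approaches negative infinity). This operation is invalid.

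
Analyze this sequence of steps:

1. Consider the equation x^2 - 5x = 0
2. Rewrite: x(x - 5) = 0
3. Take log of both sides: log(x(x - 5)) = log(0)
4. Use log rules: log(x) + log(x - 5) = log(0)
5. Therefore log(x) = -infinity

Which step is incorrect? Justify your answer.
Step 3: Take log of both sides: log(x(x - 5)) = log(0)

Step 3 takes the logarithm of both sides, resulting in log(0) on the right side. The logarithm is only defined for positive numbers; log(0) is undefined (approaches negative infinity). This operation is invalid.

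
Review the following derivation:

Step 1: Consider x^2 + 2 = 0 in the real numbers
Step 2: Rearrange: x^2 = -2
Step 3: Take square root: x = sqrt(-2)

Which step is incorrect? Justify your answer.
Step 3: Take square root: x = sqrt(-2)

Step 3 takes the square root of -2, which is negative. In the real number system, the square root of a negative number is undefined. The equation x^2 + 2 = 0 has no real solutions. Square roots of negative numbers only exist in the complex numbers.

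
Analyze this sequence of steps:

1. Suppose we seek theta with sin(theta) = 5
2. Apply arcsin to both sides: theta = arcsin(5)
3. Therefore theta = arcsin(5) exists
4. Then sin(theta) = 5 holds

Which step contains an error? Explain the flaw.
Step 2: Apply arcsin to both sides: theta = arcsin(5)

Step 2 applies arcsin to 5. However, arcsin(x) is only defined for x in [-1, 1] because sin(theta) can only produce values in that range. Since |5| > 1, arcsin(5) is undefined. There is no angle whose sine equals 5.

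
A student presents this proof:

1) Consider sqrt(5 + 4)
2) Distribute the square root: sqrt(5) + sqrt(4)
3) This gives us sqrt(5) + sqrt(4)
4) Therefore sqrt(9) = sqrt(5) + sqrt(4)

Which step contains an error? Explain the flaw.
Step 2: Distribute the square root: sqrt(5) + sqrt(4)

Step 2 incorrectly 'distributes' the square root over addition. The square root function does not distribute: sqrt(a + b) ≠ sqrt(a) + sqrt(b). In fact, sqrt(5 + 4) = sqrt(9) ≈ 3.0000, while sqrt(5) + sqrt(4) ≈ 4.2361.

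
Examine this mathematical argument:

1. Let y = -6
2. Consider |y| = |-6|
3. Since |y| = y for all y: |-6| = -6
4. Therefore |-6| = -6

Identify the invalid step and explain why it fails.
Step 3: Since |y| = y for all y: |-6| = -6

Step 3 incorrectly states that |y| = y for all y. The correct definition is |y| = y when y >= 0, and |y| = -y when y < 0. Since -6 < 0, we have |-6| = -(-6) = 6, not -6.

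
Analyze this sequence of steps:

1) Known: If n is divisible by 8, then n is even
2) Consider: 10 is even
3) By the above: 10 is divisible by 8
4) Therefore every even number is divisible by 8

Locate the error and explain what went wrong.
Step 3: By the above: 10 is divisible by 8

Step 3 commits the fallacy of affirming the consequent. The known fact 'divisible by 8 → even' does NOT imply 'even → divisible by 8'. That would be the converse, which is false. For example, 10 is even but 10 ÷ 8 = 1.25, which is not an integer.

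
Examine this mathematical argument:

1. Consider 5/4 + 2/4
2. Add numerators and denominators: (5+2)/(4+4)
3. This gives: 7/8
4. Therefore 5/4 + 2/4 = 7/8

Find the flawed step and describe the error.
Step 2: Add numerators and denominators: (5+2)/(4+4)

Step 2 incorrectly adds fractions by separately adding numerators and denominators. This is wrong. The correct method requires a common denominator: 5/4 + 2/4 = (5×4 + 2×4)/(4×4) = 28/16 = 7/4. The method used gives 7/8, which is different.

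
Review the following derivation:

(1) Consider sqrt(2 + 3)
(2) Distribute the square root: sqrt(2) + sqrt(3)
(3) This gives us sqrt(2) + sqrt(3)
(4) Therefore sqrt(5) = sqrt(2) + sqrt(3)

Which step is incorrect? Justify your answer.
Step 2: Distribute the square root: sqrt(2) + sqrt(3)

Step 2 incorrectly 'distributes' the square root over addition. The square root function does not distribute: sqrt(a + b) ≠ sqrt(a) + sqrt(b). In fact, sqrt(2 + 3) = sqrt(5) ≈ 2.2361, while sqrt(2) + sqrt(3) ≈ 3.1463.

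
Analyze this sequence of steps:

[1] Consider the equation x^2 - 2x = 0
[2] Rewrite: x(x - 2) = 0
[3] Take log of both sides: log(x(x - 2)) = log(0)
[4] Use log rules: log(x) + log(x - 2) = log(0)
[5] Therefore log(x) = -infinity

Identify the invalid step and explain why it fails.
Step 3: Take log of both sides: log(x(x - 2)) = log(0)

Step 3 takes the logarithm of both sides, resulting in log(0) on the right side. The logarithm is only defined for positive numbers; log(0) is undefined (approaches negative infinity). This operation is invalid.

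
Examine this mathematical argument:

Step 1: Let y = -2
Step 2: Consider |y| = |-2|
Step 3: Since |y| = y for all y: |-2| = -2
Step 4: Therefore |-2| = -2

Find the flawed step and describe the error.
Step 3: Since |y| = y for all y: |-2| = -2

Step 3 incorrectly states that |y| = y for all y. The correct definition is |y| = y when y >= 0, and |y| = -y when y < 0. Since -2 < 0, we have |-2| = -(-2) = 2, not -2.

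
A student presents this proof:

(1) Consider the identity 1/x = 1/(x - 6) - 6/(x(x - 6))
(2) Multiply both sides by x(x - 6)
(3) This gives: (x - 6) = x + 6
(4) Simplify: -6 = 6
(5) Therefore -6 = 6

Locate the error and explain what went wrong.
Step 3: This gives: (x - 6) = x + 6

Step 3 makes a sign error when clearing denominators. Multiplying -6/(x(x - 6)) by x(x - 6) gives -6, not +6. The correct result is (x - 6) = x - 6, which is trivially true, not (x - 6) = x + 6. (Step 1 is a valid identity: 1/(x - 6) - 6/(x(x - 6)) = (x - 6)/(x(x - 6)) = 1/x.)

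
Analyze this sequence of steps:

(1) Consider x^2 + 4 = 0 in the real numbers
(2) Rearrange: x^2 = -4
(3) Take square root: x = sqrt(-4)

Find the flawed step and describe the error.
Step 3: Take square root: x = sqrt(-4)

Step 3 takes the square root of -4, which is negative. In the real number system, the square root of a negative number is undefined. The equation x^2 + 4 = 0 has no real solutions. Square roots of negative numbers only exist in the complex numbers.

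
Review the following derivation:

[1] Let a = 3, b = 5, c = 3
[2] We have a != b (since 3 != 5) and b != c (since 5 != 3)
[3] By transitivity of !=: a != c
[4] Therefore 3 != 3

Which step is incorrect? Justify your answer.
Step 3: By transitivity of !=: a != c

Step 3 incorrectly applies transitivity to the '!=' relation. Transitivity states: if a R b and b R c, then a R c. However, '!=' is not transitive. Counterexample: 3 != 5 and 5 != 3, but 3 = 3 (both equal 3). Transitivity holds for relations like <, <=, =, but not for !=.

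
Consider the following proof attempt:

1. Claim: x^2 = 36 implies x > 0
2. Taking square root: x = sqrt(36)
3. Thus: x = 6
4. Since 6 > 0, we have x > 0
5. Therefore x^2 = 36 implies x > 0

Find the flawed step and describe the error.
Step 2: Taking square root: x = sqrt(36)

Step 2 takes the square root and assumes the positive root only. The equation x^2 = 36 actually has two solutions: x = 6 and x = -6. The proof silently assumes x > 0 without justification, then uses this assumption to conclude x > 0, which is circular. The counterexample x = -6 shows the claim is false.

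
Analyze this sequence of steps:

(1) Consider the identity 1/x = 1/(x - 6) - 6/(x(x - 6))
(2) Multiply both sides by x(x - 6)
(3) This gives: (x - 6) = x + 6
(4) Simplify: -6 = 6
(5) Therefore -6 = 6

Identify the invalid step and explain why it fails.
Step 3: This gives: (x - 6) = x + 6

Step 3 makes a sign error when clearing denominators. Multiplying -6/(x(x - 6)) by x(x - 6) gives -6, not +6. The correct result is (x - 6) = x - 6, which is trivially true, not (x - 6) = x + 6. (Step 1 is a valid identity: 1/(x - 6) - 6/(x(x - 6)) = (x - 6)/(x(x - 6)) = 1/x.)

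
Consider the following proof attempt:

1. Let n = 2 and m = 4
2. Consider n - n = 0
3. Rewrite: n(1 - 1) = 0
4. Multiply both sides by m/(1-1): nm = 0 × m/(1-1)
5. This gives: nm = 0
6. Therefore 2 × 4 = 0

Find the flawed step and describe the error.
Step 4: Multiply both sides by m/(1-1): nm = 0 × m/(1-1)

Step 4 multiplies both sides by m/(1-1). However, 1-1 = 0, so this is multiplication by m/0, which is undefined. We cannot multiply by an undefined expression.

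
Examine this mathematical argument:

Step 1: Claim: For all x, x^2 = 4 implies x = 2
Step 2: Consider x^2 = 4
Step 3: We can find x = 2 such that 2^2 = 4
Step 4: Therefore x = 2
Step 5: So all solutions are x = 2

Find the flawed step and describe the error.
Step 4: Therefore x = 2

Step 4 incorrectly concludes that x = 2 is the only solution. The proof shows that x = 2 is A solution (existence), but does not show it is the ONLY solution (uniqueness). In fact, x = -2 is also a solution since (-2)^2 = 4. Finding one solution doesn't prove there are no others.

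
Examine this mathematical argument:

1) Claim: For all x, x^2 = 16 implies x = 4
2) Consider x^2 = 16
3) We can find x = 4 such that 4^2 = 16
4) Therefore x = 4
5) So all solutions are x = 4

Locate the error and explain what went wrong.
Step 4: Therefore x = 4

Step 4 incorrectly concludes that x = 4 is the only solution. The proof shows that x = 4 is A solution (existence), but does not show it is the ONLY solution (uniqueness). In fact, x = -4 is also a solution since (-4)^2 = 16. Finding one solution doesn't prove there are no others.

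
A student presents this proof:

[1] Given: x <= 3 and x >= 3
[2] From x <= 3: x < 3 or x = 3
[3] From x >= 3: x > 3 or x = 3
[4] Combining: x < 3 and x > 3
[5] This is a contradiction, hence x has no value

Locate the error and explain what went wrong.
Step 4: Combining: x < 3 and x > 3

Step 4 incorrectly combines the conditions. From x <= 3 and x >= 3, the intersection is x = 3. The error treats the 'or' cases as 'and' requirements. The correct conclusion is that x = 3 is the unique solution, not that no solution exists.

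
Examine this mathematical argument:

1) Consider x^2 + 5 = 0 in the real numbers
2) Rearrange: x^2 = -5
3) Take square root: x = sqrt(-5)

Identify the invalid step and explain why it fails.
Step 3: Take square root: x = sqrt(-5)

Step 3 takes the square root of -5, which is negative. In the real number system, the square root of a negative number is undefined. The equation x^2 + 5 = 0 has no real solutions. Square roots of negative numbers only exist in the complex numbers.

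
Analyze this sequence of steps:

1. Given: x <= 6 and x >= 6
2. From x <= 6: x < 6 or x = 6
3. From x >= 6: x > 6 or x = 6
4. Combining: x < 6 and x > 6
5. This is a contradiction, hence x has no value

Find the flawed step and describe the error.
Step 4: Combining: x < 6 and x > 6

Step 4 incorrectly combines the conditions. From x <= 6 and x >= 6, the intersection is x = 6. The error treats the 'or' cases as 'and' requirements. The correct conclusion is that x = 6 is the unique solution, not that no solution exists.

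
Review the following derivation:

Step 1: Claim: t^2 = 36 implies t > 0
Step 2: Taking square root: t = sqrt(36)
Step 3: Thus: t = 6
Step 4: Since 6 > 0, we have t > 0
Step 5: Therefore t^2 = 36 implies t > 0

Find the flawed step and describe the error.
Step 2: Taking square root: t = sqrt(36)

Step 2 takes the square root and assumes the positive root only. The equation t^2 = 36 actually has two solutions: t = 6 and t = -6. The proof silently assumes t > 0 without justification, then uses this assumption to conclude t > 0, which is circular. The counterexample t = -6 shows the claim is false.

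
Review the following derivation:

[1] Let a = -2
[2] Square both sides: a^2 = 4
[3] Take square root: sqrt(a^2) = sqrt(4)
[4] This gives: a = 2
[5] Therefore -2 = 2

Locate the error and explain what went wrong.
Step 4: This gives: a = 2

Step 4 incorrectly states that sqrt(a^2) = a. The correct identity is sqrt(a^2) = |a|. Since a = -2 < 0, we have sqrt(a^2) = |-2| = 2, not a = -2.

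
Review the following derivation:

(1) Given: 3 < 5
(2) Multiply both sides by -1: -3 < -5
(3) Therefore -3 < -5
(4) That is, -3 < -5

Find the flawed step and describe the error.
Step 2: Multiply both sides by -1: -3 < -5

Step 2 multiplies both sides by -1 but fails to reverse the inequality sign. When multiplying (or dividing) an inequality by a negative number, the direction must be reversed. Since 3 < 5, we should get -3 > -5, i.e., -3 > -5.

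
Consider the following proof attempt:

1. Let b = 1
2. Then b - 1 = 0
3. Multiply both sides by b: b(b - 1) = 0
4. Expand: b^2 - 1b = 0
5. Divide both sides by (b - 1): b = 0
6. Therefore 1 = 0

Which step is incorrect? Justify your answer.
Step 5: Divide both sides by (b - 1): b = 0

Step 5 divides both sides by (b - 1). However, since b = 1, we have (b - 1) = 0. Division by zero is undefined, making this step invalid.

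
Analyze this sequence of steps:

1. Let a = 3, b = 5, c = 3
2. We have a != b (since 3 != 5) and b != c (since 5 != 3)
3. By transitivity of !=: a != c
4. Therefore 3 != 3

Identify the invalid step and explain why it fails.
Step 3: By transitivity of !=: a != c

Step 3 incorrectly applies transitivity to the '!=' relation. Transitivity states: if a R b and b R c, then a R c. However, '!=' is not transitive. Counterexample: 3 != 5 and 5 != 3, but 3 = 3 (both equal 3). Transitivity holds for relations like <, <=, =, but not for !=.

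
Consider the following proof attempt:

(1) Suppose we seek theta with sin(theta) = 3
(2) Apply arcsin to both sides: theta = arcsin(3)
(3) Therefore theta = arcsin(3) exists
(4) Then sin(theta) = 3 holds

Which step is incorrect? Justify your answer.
Step 2: Apply arcsin to both sides: theta = arcsin(3)

Step 2 applies arcsin to 3. However, arcsin(x) is only defined for x in [-1, 1] because sin(theta) can only produce values in that range. Since |3| > 1, arcsin(3) is undefined. There is no angle whose sine equals 3.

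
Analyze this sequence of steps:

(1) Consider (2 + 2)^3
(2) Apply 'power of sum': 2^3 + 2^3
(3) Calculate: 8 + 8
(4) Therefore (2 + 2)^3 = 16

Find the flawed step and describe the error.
Step 2: Apply 'power of sum': 2^3 + 2^3

Step 2 incorrectly applies a non-existent rule '(a+b)^n = a^n + b^n'. This is false in general. The correct expansion uses the binomial theorem. The actual value is (2 + 2)^3 = 4^3 = 64, not 16.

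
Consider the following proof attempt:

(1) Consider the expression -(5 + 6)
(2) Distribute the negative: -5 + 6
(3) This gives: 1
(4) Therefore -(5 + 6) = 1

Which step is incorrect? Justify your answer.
Step 2: Distribute the negative: -5 + 6

Step 2 incorrectly distributes the negative sign. The correct distribution is -(5 + 6) = -5 - 6 = -11. The negative must be applied to both terms, not just the first. The error treats -(5 + 6) as -5 + 6, which equals 1 instead of -11.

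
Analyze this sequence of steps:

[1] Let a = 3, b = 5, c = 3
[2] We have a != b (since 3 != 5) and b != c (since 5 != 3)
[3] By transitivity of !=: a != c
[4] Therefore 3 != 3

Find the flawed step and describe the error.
Step 3: By transitivity of !=: a != c

Step 3 incorrectly applies transitivity to the '!=' relation. Transitivity states: if a R b and b R c, then a R c. However, '!=' is not transitive. Counterexample: 3 != 5 and 5 != 3, but 3 = 3 (both equal 3). Transitivity holds for relations like <, <=, =, but not for !=.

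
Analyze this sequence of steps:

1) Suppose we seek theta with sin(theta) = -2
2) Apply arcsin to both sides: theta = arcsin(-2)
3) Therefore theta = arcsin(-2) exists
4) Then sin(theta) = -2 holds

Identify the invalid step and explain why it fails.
Step 2: Apply arcsin to both sides: theta = arcsin(-2)

Step 2 applies arcsin to -2. However, arcsin(x) is only defined for x in [-1, 1] because sin(theta) can only produce values in that range. Since |-2| > 1, arcsin(-2) is undefined. There is no angle whose sine equals -2.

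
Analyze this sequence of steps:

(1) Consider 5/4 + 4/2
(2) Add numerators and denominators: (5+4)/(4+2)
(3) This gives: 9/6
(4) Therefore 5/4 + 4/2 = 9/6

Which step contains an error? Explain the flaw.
Step 2: Add numerators and denominators: (5+4)/(4+2)

Step 2 incorrectly adds fractions by separately adding numerators and denominators. This is wrong. The correct method requires a common denominator: 5/4 + 4/2 = (5×2 + 4×4)/(4×2) = 26/8 = 13/4. The method used gives 9/6, which is different.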